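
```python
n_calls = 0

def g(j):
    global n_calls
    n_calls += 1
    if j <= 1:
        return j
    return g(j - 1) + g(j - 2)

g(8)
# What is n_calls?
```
Call trace (a repeated sub-call is expanded the first time; later identical calls just restate its return value):
g(j=8)
  g(j=7)
    g(j=6)
      g(j=5)
        g(j=4)
          g(j=3)
            g(j=2)
              g(j=1)
              -> return 1
              g(j=0)
              -> return 0
            -> return 1
            g(j=1)
            -> return 1
          -> return 2
          g(j=2) -> return 1  (same call as traced above)
        -> return 3
        g(j=3) -> return 2  (same call as traced above)
      -> return 5
      g(j=4) -> return 3  (same call as traced above)
    -> return 8
    g(j=5) -> return 5  (same call as traced above)
  -> return 13
  g(j=6) -> return 8  (same call as traced above)
-> return 21

n_calls is incremented once per call, so count the calls in each subtree. Let C(j) = number of calls made by g(j).
C(0) = C(1) = 1 (base case, no recursion); C(j) = 1 + C(j - 1) + C(j - 2) otherwise.
C(2) = 1 + C(1) + C(0) = 1 + 1 + 1 = 3
C(3) = 1 + C(2) + C(1) = 1 + 3 + 1 = 5
C(4) = 1 + C(3) + C(2) = 1 + 5 + 3 = 9
C(5) = 1 + C(4) + C(3) = 1 + 9 + 5 = 15
C(6) = 1 + C(5) + C(4) = 1 + 15 + 9 = 25
C(7) = 1 + C(6) + C(5) = 1 + 25 + 15 = 41
C(8) = 1 + C(7) + C(6) = 1 + 41 + 25 = 67
n_calls = C(8) = 67

Final answer: 67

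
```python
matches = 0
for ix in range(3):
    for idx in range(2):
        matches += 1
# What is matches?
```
Trace:
  matches=0
  matches=1, ix=0, idx=0
  matches=2, ix=0, idx=1
  matches=3, ix=1, idx=0
  matches=4, ix=1, idx=1
  matches=5, ix=2, idx=0
  matches=6, ix=2, idx=1

Final answer: 6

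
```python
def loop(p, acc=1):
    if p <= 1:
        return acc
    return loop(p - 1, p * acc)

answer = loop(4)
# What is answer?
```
Call trace:
loop(p=4, acc=1)
  loop(p=3, acc=4)
    loop(p=2, acc=12)
      loop(p=1, acc=24)
      -> return 24
    -> return 24
  -> return 24
-> return 24

Final answer: 24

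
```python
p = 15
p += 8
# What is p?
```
Trace:
  p=15
  p=23

Final answer: 23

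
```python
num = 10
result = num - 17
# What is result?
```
Trace:
  num=10
  num=10, result=-7

Final answer: -7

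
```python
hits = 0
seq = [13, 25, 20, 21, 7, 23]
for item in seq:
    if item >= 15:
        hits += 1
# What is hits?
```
Trace:
  hits=0
  hits=0, item=13
  hits=1, item=25
  hits=2, item=20
  hits=3, item=21
  hits=3, item=7
  hits=4, item=23

Final answer: 4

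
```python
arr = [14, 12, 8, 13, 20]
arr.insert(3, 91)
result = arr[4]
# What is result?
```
Trace:
  arr=[14, 12, 8, 13, 20]
  arr=[14, 12, 8, 91, 13, 20]
  arr=[14, 12, 8, 91, 13, 20], result=13

Final answer: 13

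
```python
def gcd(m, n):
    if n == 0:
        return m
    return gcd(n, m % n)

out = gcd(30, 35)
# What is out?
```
Call trace:
gcd(m=30, n=35)
  gcd(m=35, n=30)
    gcd(m=30, n=5)
      gcd(m=5, n=0)
      -> return 5
    -> return 5
  -> return 5
-> return 5

Final answer: 5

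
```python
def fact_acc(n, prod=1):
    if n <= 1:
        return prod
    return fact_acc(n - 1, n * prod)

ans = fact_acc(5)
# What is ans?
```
Call trace:
fact_acc(n=5, prod=1)
  fact_acc(n=4, prod=5)
    fact_acc(n=3, prod=20)
      fact_acc(n=2, prod=60)
        fact_acc(n=1, prod=120)
        -> return 120
      -> return 120
    -> return 120
  -> return 120
-> return 120

Final answer: 120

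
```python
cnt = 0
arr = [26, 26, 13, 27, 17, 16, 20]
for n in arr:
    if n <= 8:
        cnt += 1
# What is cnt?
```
Trace:
  cnt=0
  cnt=0, n=26
  cnt=0, n=26
  cnt=0, n=13
  cnt=0, n=27
  cnt=0, n=17
  cnt=0, n=16
  cnt=0, n=20

Final answer: 0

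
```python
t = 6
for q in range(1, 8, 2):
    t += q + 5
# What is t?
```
Trace:
  t=6
  t=12, q=1
  t=20, q=3
  t=30, q=5
  t=42, q=7

Final answer: 42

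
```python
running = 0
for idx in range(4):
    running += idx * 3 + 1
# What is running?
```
Trace:
  running=0
  running=1, idx=0
  running=5, idx=1
  running=12, idx=2
  running=22, idx=3

Final answer: 22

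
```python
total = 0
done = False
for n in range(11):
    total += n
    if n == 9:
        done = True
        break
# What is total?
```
Trace:
  total=0
  total=0, done=False
  total=0, done=False, n=0
  total=1, done=False, n=1
  total=3, done=False, n=2
  total=6, done=False, n=3
  total=10, done=False, n=4
  total=15, done=False, n=5
  total=21, done=False, n=6
  total=28, done=False, n=7
  total=36, done=False, n=8
  total=45, done=True, n=9

Final answer: 45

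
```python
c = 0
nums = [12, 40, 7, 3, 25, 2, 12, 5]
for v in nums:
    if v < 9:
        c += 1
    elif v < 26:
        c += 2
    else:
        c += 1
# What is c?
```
Trace:
  c=0
  c=2, v=12
  c=3, v=40
  c=4, v=7
  c=5, v=3
  c=7, v=25
  c=8, v=2
  c=10, v=12
  c=11, v=5

Final answer: 11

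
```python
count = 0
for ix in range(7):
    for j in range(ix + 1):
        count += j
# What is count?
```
Trace:
  count=0
  count=0, ix=0, j=0
  count=0, ix=1, j=0
  count=1, ix=1, j=1
  count=1, ix=2, j=0
  count=2, ix=2, j=1
  count=4, ix=2, j=2
  count=4, ix=3, j=0
  count=5, ix=3, j=1
  count=7, ix=3, j=2
  count=10, ix=3, j=3
  count=10, ix=4, j=0
  count=11, ix=4, j=1
  count=13, ix=4, j=2
  count=16, ix=4, j=3
  count=20, ix=4, j=4
  count=20, ix=5, j=0
  count=21, ix=5, j=1
  count=23, ix=5, j=2
  count=26, ix=5, j=3
  count=30, ix=5, j=4
  count=35, ix=5, j=5
  count=35, ix=6, j=0
  count=36, ix=6, j=1
  count=38, ix=6, j=2
  count=41, ix=6, j=3
  count=45, ix=6, j=4
  count=50, ix=6, j=5
  count=56, ix=6, j=6

Final answer: 56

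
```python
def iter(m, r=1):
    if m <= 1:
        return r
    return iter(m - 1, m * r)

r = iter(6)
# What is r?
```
Call trace:
iter(m=6, r=1)
  iter(m=5, r=6)
    iter(m=4, r=30)
      iter(m=3, r=120)
        iter(m=2, r=360)
          iter(m=1, r=720)
          -> return 720
        -> return 720
      -> return 720
    -> return 720
  -> return 720
-> return 720

Final answer: 720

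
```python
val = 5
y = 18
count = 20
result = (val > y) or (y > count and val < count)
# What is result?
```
Trace:
  val=5
  val=5, y=18
  val=5, y=18, count=20
  val=5, y=18, count=20, result=False

Final answer: False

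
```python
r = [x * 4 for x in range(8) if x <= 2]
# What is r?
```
Trace:
  x=0
  x=1
  x=2
  x=3
  x=4
  x=5
  x=6
  x=7
  r=[0, 4, 8]

Final answer: [0, 4, 8]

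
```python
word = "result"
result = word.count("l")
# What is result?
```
Trace:
  word='result'
  word='result', result=1

Final answer: 1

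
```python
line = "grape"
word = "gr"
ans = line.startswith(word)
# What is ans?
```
Trace:
  line='grape'
  line='grape', word='gr'
  line='grape', word='gr', ans=True

Final answer: True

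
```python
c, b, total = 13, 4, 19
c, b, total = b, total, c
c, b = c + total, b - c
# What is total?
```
Trace:
  c=13, b=4, total=19
  c=4, b=19, total=13
  c=17, b=15, total=13

Final answer: 13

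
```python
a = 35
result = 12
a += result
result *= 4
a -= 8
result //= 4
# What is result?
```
Trace:
  a=35
  a=35, result=12
  a=47, result=12
  a=47, result=48
  a=39, result=48
  a=39, result=12

Final answer: 12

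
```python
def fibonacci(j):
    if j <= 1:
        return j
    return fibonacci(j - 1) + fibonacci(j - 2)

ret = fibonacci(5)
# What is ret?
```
Call trace (a repeated sub-call is expanded the first time; later identical calls just restate its return value):
fibonacci(j=5)
  fibonacci(j=4)
    fibonacci(j=3)
      fibonacci(j=2)
        fibonacci(j=1)
        -> return 1
        fibonacci(j=0)
        -> return 0
      -> return 1
      fibonacci(j=1)
      -> return 1
    -> return 2
    fibonacci(j=2) -> return 1  (same call as traced above)
  -> return 3
  fibonacci(j=3) -> return 2  (same call as traced above)
-> return 5

Final answer: 5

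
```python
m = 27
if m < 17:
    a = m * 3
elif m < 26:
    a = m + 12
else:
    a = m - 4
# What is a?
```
Trace:
  m=27
  m=27, a=23

Final answer: 23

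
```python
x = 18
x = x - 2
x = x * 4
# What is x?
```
Trace:
  x=18
  x=16
  x=64

Final answer: 64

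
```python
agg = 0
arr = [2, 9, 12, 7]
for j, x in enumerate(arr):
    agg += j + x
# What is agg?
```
Trace:
  agg=0
  agg=2, j=0, x=2
  agg=12, j=1, x=9
  agg=26, j=2, x=12
  agg=36, j=3, x=7

Final answer: 36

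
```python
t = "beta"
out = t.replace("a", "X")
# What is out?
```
Trace:
  t='beta'
  t='beta', out='betX'

Final answer: 'betX'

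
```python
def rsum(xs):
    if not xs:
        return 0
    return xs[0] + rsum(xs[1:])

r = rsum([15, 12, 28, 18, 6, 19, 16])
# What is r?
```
Call trace:
rsum(xs=[15, 12, 28, 18, 6, 19, 16])
  rsum(xs=[12, 28, 18, 6, 19, 16])
    rsum(xs=[28, 18, 6, 19, 16])
      rsum(xs=[18, 6, 19, 16])
        rsum(xs=[6, 19, 16])
          rsum(xs=[19, 16])
            rsum(xs=[16])
              rsum(xs=[])
              -> return 0
            -> return 16
          -> return 35
        -> return 41
      -> return 59
    -> return 87
  -> return 99
-> return 114

Final answer: 114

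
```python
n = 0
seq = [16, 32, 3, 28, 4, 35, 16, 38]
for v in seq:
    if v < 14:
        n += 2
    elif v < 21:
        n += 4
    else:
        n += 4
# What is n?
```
Trace:
  n=0
  n=4, v=16
  n=8, v=32
  n=10, v=3
  n=14, v=28
  n=16, v=4
  n=20, v=35
  n=24, v=16
  n=28, v=38

Final answer: 28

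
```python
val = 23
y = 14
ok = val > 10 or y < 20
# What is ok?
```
Trace:
  val=23
  val=23, y=14
  val=23, y=14, ok=True

Final answer: True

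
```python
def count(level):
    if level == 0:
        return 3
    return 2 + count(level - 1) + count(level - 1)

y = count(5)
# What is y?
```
Call trace (a repeated sub-call is expanded the first time; later identical calls just restate its return value):
count(level=5)
  count(level=4)
    count(level=3)
      count(level=2)
        count(level=1)
          count(level=0)
          -> return 3
          count(level=0)
          -> return 3
        -> return 8
        count(level=1) -> return 8  (same call as traced above)
      -> return 18
      count(level=2) -> return 18  (same call as traced above)
    -> return 38
    count(level=3) -> return 38  (same call as traced above)
  -> return 78
  count(level=4) -> return 78  (same call as traced above)
-> return 158

Final answer: 158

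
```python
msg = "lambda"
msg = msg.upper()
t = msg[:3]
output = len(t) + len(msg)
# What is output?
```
Trace:
  msg='lambda'
  msg='LAMBDA'
  msg='LAMBDA', t='LAM'
  msg='LAMBDA', t='LAM', output=9

Final answer: 9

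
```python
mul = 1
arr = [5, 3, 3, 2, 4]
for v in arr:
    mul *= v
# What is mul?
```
Trace:
  mul=1
  mul=5, v=5
  mul=15, v=3
  mul=45, v=3
  mul=90, v=2
  mul=360, v=4

Final answer: 360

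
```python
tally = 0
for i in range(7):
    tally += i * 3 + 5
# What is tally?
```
Trace:
  tally=0
  tally=5, i=0
  tally=13, i=1
  tally=24, i=2
  tally=38, i=3
  tally=55, i=4
  tally=75, i=5
  tally=98, i=6

Final answer: 98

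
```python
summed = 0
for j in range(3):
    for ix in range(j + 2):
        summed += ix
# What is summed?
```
Trace:
  summed=0
  summed=0, j=0, ix=0
  summed=1, j=0, ix=1
  summed=1, j=1, ix=0
  summed=2, j=1, ix=1
  summed=4, j=1, ix=2
  summed=4, j=2, ix=0
  summed=5, j=2, ix=1
  summed=7, j=2, ix=2
  summed=10, j=2, ix=3

Final answer: 10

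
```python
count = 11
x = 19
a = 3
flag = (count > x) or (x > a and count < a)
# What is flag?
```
Trace:
  count=11
  count=11, x=19
  count=11, x=19, a=3
  count=11, x=19, a=3, flag=False

Final answer: False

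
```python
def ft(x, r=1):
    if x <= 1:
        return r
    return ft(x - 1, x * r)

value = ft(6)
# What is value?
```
Call trace:
ft(x=6, r=1)
  ft(x=5, r=6)
    ft(x=4, r=30)
      ft(x=3, r=120)
        ft(x=2, r=360)
          ft(x=1, r=720)
          -> return 720
        -> return 720
      -> return 720
    -> return 720
  -> return 720
-> return 720

Final answer: 720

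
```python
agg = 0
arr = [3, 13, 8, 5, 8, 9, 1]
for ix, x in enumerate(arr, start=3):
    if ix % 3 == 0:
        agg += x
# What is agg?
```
Trace:
  agg=0
  agg=3, ix=3, x=3
  agg=3, ix=4, x=13
  agg=3, ix=5, x=8
  agg=8, ix=6, x=5
  agg=8, ix=7, x=8
  agg=8, ix=8, x=9
  agg=9, ix=9, x=1

Final answer: 9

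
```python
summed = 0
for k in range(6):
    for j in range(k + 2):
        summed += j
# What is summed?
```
Trace:
  summed=0
  summed=0, k=0, j=0
  summed=1, k=0, j=1
  summed=1, k=1, j=0
  summed=2, k=1, j=1
  summed=4, k=1, j=2
  summed=4, k=2, j=0
  summed=5, k=2, j=1
  summed=7, k=2, j=2
  summed=10, k=2, j=3
  summed=10, k=3, j=0
  summed=11, k=3, j=1
  summed=13, k=3, j=2
  summed=16, k=3, j=3
  summed=20, k=3, j=4
  summed=20, k=4, j=0
  summed=21, k=4, j=1
  summed=23, k=4, j=2
  summed=26, k=4, j=3
  summed=30, k=4, j=4
  summed=35, k=4, j=5
  summed=35, k=5, j=0
  summed=36, k=5, j=1
  summed=38, k=5, j=2
  summed=41, k=5, j=3
  summed=45, k=5, j=4
  summed=50, k=5, j=5
  summed=56, k=5, j=6

Final answer: 56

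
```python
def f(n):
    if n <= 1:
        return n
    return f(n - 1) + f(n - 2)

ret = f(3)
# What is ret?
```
Call trace:
f(n=3)
  f(n=2)
    f(n=1)
    -> return 1
    f(n=0)
    -> return 0
  -> return 1
  f(n=1)
  -> return 1
-> return 2

Final answer: 2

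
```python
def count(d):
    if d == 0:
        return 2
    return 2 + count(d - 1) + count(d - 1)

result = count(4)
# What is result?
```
Call trace (a repeated sub-call is expanded the first time; later identical calls just restate its return value):
count(d=4)
  count(d=3)
    count(d=2)
      count(d=1)
        count(d=0)
        -> return 2
        count(d=0)
        -> return 2
      -> return 6
      count(d=1) -> return 6  (same call as traced above)
    -> return 14
    count(d=2) -> return 14  (same call as traced above)
  -> return 30
  count(d=3) -> return 30  (same call as traced above)
-> return 62

Final answer: 62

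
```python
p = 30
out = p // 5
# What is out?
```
Trace:
  p=30
  p=30, out=6

Final answer: 6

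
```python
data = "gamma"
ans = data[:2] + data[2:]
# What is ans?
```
Trace:
  data='gamma'
  data='gamma', ans='gamma'

Final answer: 'gamma'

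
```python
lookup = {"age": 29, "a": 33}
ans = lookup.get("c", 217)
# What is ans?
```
Trace:
  lookup={'age': 29, 'a': 33}
  lookup={'age': 29, 'a': 33}, ans=217

Final answer: 217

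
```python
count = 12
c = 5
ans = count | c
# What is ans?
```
Trace:
  count=12
  count=12, c=5
  count=12, c=5, ans=13

Final answer: 13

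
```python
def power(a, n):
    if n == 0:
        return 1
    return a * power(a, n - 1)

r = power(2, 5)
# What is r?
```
Call trace:
power(a=2, n=5)
  power(a=2, n=4)
    power(a=2, n=3)
      power(a=2, n=2)
        power(a=2, n=1)
          power(a=2, n=0)
          -> return 1
        -> return 2
      -> return 4
    -> return 8
  -> return 16
-> return 32

Final answer: 32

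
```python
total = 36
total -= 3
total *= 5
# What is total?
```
Trace:
  total=36
  total=33
  total=165

Final answer: 165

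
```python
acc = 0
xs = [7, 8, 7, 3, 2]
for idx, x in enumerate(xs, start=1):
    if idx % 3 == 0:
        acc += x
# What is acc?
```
Trace:
  acc=0
  acc=0, idx=1, x=7
  acc=0, idx=2, x=8
  acc=7, idx=3, x=7
  acc=7, idx=4, x=3
  acc=7, idx=5, x=2

Final answer: 7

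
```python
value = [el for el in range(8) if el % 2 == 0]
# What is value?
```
Trace:
  el=0
  el=1
  el=2
  el=3
  el=4
  el=5
  el=6
  el=7
  value=[0, 2, 4, 6]

Final answer: [0, 2, 4, 6]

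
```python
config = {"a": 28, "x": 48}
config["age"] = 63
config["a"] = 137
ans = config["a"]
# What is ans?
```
Trace:
  config={'a': 28, 'x': 48}
  config={'a': 28, 'x': 48, 'age': 63}
  config={'a': 137, 'x': 48, 'age': 63}
  config={'a': 137, 'x': 48, 'age': 63}, ans=137

Final answer: 137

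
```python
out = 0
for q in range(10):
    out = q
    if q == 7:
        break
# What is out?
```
Trace:
  out=0
  out=0, q=0
  out=1, q=1
  out=2, q=2
  out=3, q=3
  out=4, q=4
  out=5, q=5
  out=6, q=6
  out=7, q=7

Final answer: 7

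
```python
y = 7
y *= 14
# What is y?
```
Trace:
  y=7
  y=98

Final answer: 98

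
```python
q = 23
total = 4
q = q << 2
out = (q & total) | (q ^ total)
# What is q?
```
Trace:
  q=23
  q=23, total=4
  q=92, total=4
  q=92, total=4, out=92

Final answer: 92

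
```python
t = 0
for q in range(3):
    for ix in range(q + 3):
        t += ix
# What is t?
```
Trace:
  t=0
  t=0, q=0, ix=0
  t=1, q=0, ix=1
  t=3, q=0, ix=2
  t=3, q=1, ix=0
  t=4, q=1, ix=1
  t=6, q=1, ix=2
  t=9, q=1, ix=3
  t=9, q=2, ix=0
  t=10, q=2, ix=1
  t=12, q=2, ix=2
  t=15, q=2, ix=3
  t=19, q=2, ix=4

Final answer: 19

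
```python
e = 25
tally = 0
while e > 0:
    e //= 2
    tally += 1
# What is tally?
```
Trace:
  e=25
  e=25, tally=0
  e=12, tally=1
  e=6, tally=2
  e=3, tally=3
  e=1, tally=4
  e=0, tally=5

Final answer: 5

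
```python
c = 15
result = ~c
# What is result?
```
Trace:
  c=15
  c=15, result=-16

Final answer: -16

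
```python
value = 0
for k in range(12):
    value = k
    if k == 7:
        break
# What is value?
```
Trace:
  value=0
  value=0, k=0
  value=1, k=1
  value=2, k=2
  value=3, k=3
  value=4, k=4
  value=5, k=5
  value=6, k=6
  value=7, k=7

Final answer: 7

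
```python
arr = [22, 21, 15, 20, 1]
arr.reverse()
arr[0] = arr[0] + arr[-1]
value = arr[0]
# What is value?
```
Trace:
  arr=[22, 21, 15, 20, 1]
  arr=[1, 20, 15, 21, 22]
  arr=[23, 20, 15, 21, 22]
  arr=[23, 20, 15, 21, 22], value=23

Final answer: 23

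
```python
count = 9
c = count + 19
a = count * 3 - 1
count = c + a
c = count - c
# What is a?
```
Trace:
  count=9
  count=9, c=28
  count=9, c=28, a=26
  count=54, c=28, a=26
  count=54, c=26, a=26

Final answer: 26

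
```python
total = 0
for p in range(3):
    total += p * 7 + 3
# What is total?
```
Trace:
  total=0
  total=3, p=0
  total=13, p=1
  total=30, p=2

Final answer: 30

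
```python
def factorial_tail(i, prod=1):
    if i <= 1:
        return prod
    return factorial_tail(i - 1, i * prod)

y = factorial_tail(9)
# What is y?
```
Call trace:
factorial_tail(i=9, prod=1)
  factorial_tail(i=8, prod=9)
    factorial_tail(i=7, prod=72)
      factorial_tail(i=6, prod=504)
        factorial_tail(i=5, prod=3024)
          factorial_tail(i=4, prod=15120)
            factorial_tail(i=3, prod=60480)
              factorial_tail(i=2, prod=181440)
                factorial_tail(i=1, prod=362880)
                -> return 362880
              -> return 362880
            -> return 362880
          -> return 362880
        -> return 362880
      -> return 362880
    -> return 362880
  -> return 362880
-> return 362880

Final answer: 362880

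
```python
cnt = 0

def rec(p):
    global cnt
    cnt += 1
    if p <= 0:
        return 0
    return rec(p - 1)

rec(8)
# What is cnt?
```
Call trace:
rec(p=8)
  rec(p=7)
    rec(p=6)
      rec(p=5)
        rec(p=4)
          rec(p=3)
            rec(p=2)
              rec(p=1)
                rec(p=0)
                -> return 0
              -> return 0
            -> return 0
          -> return 0
        -> return 0
      -> return 0
    -> return 0
  -> return 0
-> return 0

cnt is incremented once per call. rec is entered once for each p = 8, 7, 6, 5, 4, 3, 2, 1, 0 (the p <= 0 call returns without recursing), i.e. 8 + 1 calls.
cnt = 9

Final answer: 9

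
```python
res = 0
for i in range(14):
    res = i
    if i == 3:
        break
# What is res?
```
Trace:
  res=0
  res=0, i=0
  res=1, i=1
  res=2, i=2
  res=3, i=3

Final answer: 3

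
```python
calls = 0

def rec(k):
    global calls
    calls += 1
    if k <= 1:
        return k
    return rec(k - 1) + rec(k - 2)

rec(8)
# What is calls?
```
Call trace (a repeated sub-call is expanded the first time; later identical calls just restate its return value):
rec(k=8)
  rec(k=7)
    rec(k=6)
      rec(k=5)
        rec(k=4)
          rec(k=3)
            rec(k=2)
              rec(k=1)
              -> return 1
              rec(k=0)
              -> return 0
            -> return 1
            rec(k=1)
            -> return 1
          -> return 2
          rec(k=2) -> return 1  (same call as traced above)
        -> return 3
        rec(k=3) -> return 2  (same call as traced above)
      -> return 5
      rec(k=4) -> return 3  (same call as traced above)
    -> return 8
    rec(k=5) -> return 5  (same call as traced above)
  -> return 13
  rec(k=6) -> return 8  (same call as traced above)
-> return 21

calls is incremented once per call, so count the calls in each subtree. Let C(k) = number of calls made by rec(k).
C(0) = C(1) = 1 (base case, no recursion); C(k) = 1 + C(k - 1) + C(k - 2) otherwise.
C(2) = 1 + C(1) + C(0) = 1 + 1 + 1 = 3
C(3) = 1 + C(2) + C(1) = 1 + 3 + 1 = 5
C(4) = 1 + C(3) + C(2) = 1 + 5 + 3 = 9
C(5) = 1 + C(4) + C(3) = 1 + 9 + 5 = 15
C(6) = 1 + C(5) + C(4) = 1 + 15 + 9 = 25
C(7) = 1 + C(6) + C(5) = 1 + 25 + 15 = 41
C(8) = 1 + C(7) + C(6) = 1 + 41 + 25 = 67
calls = C(8) = 67

Final answer: 67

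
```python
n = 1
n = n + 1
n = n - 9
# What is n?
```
Trace:
  n=1
  n=2
  n=-7

Final answer: -7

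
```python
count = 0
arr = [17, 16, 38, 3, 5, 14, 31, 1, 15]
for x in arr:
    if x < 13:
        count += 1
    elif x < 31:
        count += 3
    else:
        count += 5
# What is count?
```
Trace:
  count=0
  count=3, x=17
  count=6, x=16
  count=11, x=38
  count=12, x=3
  count=13, x=5
  count=16, x=14
  count=21, x=31
  count=22, x=1
  count=25, x=15

Final answer: 25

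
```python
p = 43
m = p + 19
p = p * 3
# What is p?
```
Trace:
  p=43
  p=43, m=62
  p=129, m=62

Final answer: 129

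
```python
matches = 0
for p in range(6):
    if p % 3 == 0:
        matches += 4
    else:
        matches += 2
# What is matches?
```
Trace:
  matches=0
  matches=4, p=0
  matches=6, p=1
  matches=8, p=2
  matches=12, p=3
  matches=14, p=4
  matches=16, p=5

Final answer: 16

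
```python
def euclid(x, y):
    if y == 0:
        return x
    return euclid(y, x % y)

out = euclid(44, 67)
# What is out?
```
Call trace:
euclid(x=44, y=67)
  euclid(x=67, y=44)
    euclid(x=44, y=23)
      euclid(x=23, y=21)
        euclid(x=21, y=2)
          euclid(x=2, y=1)
            euclid(x=1, y=0)
            -> return 1
          -> return 1
        -> return 1
      -> return 1
    -> return 1
  -> return 1
-> return 1

Final answer: 1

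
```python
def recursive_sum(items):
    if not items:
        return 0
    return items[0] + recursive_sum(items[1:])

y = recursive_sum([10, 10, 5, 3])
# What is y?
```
Call trace:
recursive_sum(items=[10, 10, 5, 3])
  recursive_sum(items=[10, 5, 3])
    recursive_sum(items=[5, 3])
      recursive_sum(items=[3])
        recursive_sum(items=[])
        -> return 0
      -> return 3
    -> return 8
  -> return 18
-> return 28

Final answer: 28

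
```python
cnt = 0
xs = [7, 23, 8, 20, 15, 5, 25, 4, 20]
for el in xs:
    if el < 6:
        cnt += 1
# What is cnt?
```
Trace:
  cnt=0
  cnt=0, el=7
  cnt=0, el=23
  cnt=0, el=8
  cnt=0, el=20
  cnt=0, el=15
  cnt=1, el=5
  cnt=1, el=25
  cnt=2, el=4
  cnt=2, el=20

Final answer: 2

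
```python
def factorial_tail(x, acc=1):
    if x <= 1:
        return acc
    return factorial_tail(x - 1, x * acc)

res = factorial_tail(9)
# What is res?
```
Call trace:
factorial_tail(x=9, acc=1)
  factorial_tail(x=8, acc=9)
    factorial_tail(x=7, acc=72)
      factorial_tail(x=6, acc=504)
        factorial_tail(x=5, acc=3024)
          factorial_tail(x=4, acc=15120)
            factorial_tail(x=3, acc=60480)
              factorial_tail(x=2, acc=181440)
                factorial_tail(x=1, acc=362880)
                -> return 362880
              -> return 362880
            -> return 362880
          -> return 362880
        -> return 362880
      -> return 362880
    -> return 362880
  -> return 362880
-> return 362880

Final answer: 362880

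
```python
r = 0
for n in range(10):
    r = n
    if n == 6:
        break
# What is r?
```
Trace:
  r=0
  r=0, n=0
  r=1, n=1
  r=2, n=2
  r=3, n=3
  r=4, n=4
  r=5, n=5
  r=6, n=6

Final answer: 6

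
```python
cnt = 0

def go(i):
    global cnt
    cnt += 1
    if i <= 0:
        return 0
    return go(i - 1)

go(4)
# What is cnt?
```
Call trace:
go(i=4)
  go(i=3)
    go(i=2)
      go(i=1)
        go(i=0)
        -> return 0
      -> return 0
    -> return 0
  -> return 0
-> return 0

cnt is incremented once per call. go is entered once for each i = 4, 3, 2, 1, 0 (the i <= 0 call returns without recursing), i.e. 4 + 1 calls.
cnt = 5

Final answer: 5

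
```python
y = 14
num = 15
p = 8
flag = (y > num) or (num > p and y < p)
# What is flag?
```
Trace:
  y=14
  y=14, num=15
  y=14, num=15, p=8
  y=14, num=15, p=8, flag=False

Final answer: False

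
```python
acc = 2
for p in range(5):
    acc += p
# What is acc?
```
Trace:
  acc=2
  acc=2, p=0
  acc=3, p=1
  acc=5, p=2
  acc=8, p=3
  acc=12, p=4

Final answer: 12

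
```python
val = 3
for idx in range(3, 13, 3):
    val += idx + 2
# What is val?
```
Trace:
  val=3
  val=8, idx=3
  val=16, idx=6
  val=27, idx=9
  val=41, idx=12

Final answer: 41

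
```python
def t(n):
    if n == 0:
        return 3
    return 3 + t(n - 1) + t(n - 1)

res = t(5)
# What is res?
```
Call trace (a repeated sub-call is expanded the first time; later identical calls just restate its return value):
t(n=5)
  t(n=4)
    t(n=3)
      t(n=2)
        t(n=1)
          t(n=0)
          -> return 3
          t(n=0)
          -> return 3
        -> return 9
        t(n=1) -> return 9  (same call as traced above)
      -> return 21
      t(n=2) -> return 21  (same call as traced above)
    -> return 45
    t(n=3) -> return 45  (same call as traced above)
  -> return 93
  t(n=4) -> return 93  (same call as traced above)
-> return 189

Final answer: 189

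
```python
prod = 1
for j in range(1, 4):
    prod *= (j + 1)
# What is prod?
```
Trace:
  prod=1
  prod=2, j=1
  prod=6, j=2
  prod=24, j=3

Final answer: 24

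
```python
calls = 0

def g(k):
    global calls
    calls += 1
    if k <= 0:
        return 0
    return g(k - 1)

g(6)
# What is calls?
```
Call trace:
g(k=6)
  g(k=5)
    g(k=4)
      g(k=3)
        g(k=2)
          g(k=1)
            g(k=0)
            -> return 0
          -> return 0
        -> return 0
      -> return 0
    -> return 0
  -> return 0
-> return 0

calls is incremented once per call. g is entered once for each k = 6, 5, 4, 3, 2, 1, 0 (the k <= 0 call returns without recursing), i.e. 6 + 1 calls.
calls = 7

Final answer: 7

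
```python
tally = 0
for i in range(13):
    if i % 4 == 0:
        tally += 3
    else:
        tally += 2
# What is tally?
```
Trace:
  tally=0
  tally=3, i=0
  tally=5, i=1
  tally=7, i=2
  tally=9, i=3
  tally=12, i=4
  tally=14, i=5
  tally=16, i=6
  tally=18, i=7
  tally=21, i=8
  tally=23, i=9
  tally=25, i=10
  tally=27, i=11
  tally=30, i=12

Final answer: 30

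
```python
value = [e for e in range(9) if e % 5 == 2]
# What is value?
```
Trace:
  e=0
  e=1
  e=2
  e=3
  e=4
  e=5
  e=6
  e=7
  e=8
  value=[2, 7]

Final answer: [2, 7]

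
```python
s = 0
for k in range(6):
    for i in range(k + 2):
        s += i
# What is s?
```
Trace:
  s=0
  s=0, k=0, i=0
  s=1, k=0, i=1
  s=1, k=1, i=0
  s=2, k=1, i=1
  s=4, k=1, i=2
  s=4, k=2, i=0
  s=5, k=2, i=1
  s=7, k=2, i=2
  s=10, k=2, i=3
  s=10, k=3, i=0
  s=11, k=3, i=1
  s=13, k=3, i=2
  s=16, k=3, i=3
  s=20, k=3, i=4
  s=20, k=4, i=0
  s=21, k=4, i=1
  s=23, k=4, i=2
  s=26, k=4, i=3
  s=30, k=4, i=4
  s=35, k=4, i=5
  s=35, k=5, i=0
  s=36, k=5, i=1
  s=38, k=5, i=2
  s=41, k=5, i=3
  s=45, k=5, i=4
  s=50, k=5, i=5
  s=56, k=5, i=6

Final answer: 56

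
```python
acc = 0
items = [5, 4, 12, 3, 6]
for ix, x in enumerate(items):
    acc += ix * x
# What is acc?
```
Trace:
  acc=0
  acc=0, ix=0, x=5
  acc=4, ix=1, x=4
  acc=28, ix=2, x=12
  acc=37, ix=3, x=3
  acc=61, ix=4, x=6

Final answer: 61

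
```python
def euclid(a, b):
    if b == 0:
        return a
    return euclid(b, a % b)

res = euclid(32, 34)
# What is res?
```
Call trace:
euclid(a=32, b=34)
  euclid(a=34, b=32)
    euclid(a=32, b=2)
      euclid(a=2, b=0)
      -> return 2
    -> return 2
  -> return 2
-> return 2

Final answer: 2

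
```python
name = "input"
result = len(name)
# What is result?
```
Trace:
  name='input'
  name='input', result=5

Final answer: 5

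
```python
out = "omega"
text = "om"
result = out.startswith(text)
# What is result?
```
Trace:
  out='omega'
  out='omega', text='om'
  out='omega', text='om', result=True

Final answer: True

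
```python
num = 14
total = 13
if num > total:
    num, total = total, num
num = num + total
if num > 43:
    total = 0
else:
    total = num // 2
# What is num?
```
Trace:
  num=14
  num=14, total=13
  num=13, total=14
  num=27, total=14
  num=27, total=13

Final answer: 27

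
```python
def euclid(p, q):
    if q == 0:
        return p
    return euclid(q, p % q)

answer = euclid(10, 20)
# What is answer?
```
Call trace:
euclid(p=10, q=20)
  euclid(p=20, q=10)
    euclid(p=10, q=0)
    -> return 10
  -> return 10
-> return 10

Final answer: 10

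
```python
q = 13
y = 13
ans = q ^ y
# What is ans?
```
Trace:
  q=13
  q=13, y=13
  q=13, y=13, ans=0

Final answer: 0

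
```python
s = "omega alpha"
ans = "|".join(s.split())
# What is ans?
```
Trace:
  s='omega alpha'
  s='omega alpha', ans='omega|alpha'

Final answer: 'omega|alpha'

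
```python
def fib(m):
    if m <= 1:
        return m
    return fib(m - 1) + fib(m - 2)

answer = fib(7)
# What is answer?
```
Call trace (a repeated sub-call is expanded the first time; later identical calls just restate its return value):
fib(m=7)
  fib(m=6)
    fib(m=5)
      fib(m=4)
        fib(m=3)
          fib(m=2)
            fib(m=1)
            -> return 1
            fib(m=0)
            -> return 0
          -> return 1
          fib(m=1)
          -> return 1
        -> return 2
        fib(m=2) -> return 1  (same call as traced above)
      -> return 3
      fib(m=3) -> return 2  (same call as traced above)
    -> return 5
    fib(m=4) -> return 3  (same call as traced above)
  -> return 8
  fib(m=5) -> return 5  (same call as traced above)
-> return 13

Final answer: 13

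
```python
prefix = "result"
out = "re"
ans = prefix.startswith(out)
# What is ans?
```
Trace:
  prefix='result'
  prefix='result', out='re'
  prefix='result', out='re', ans=True

Final answer: True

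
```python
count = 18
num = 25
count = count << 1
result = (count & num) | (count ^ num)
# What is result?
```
Trace:
  count=18
  count=18, num=25
  count=36, num=25
  count=36, num=25, result=61

Final answer: 61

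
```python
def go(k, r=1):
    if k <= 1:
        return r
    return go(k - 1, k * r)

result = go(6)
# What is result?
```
Call trace:
go(k=6, r=1)
  go(k=5, r=6)
    go(k=4, r=30)
      go(k=3, r=120)
        go(k=2, r=360)
          go(k=1, r=720)
          -> return 720
        -> return 720
      -> return 720
    -> return 720
  -> return 720
-> return 720

Final answer: 720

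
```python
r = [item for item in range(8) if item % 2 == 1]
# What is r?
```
Trace:
  item=0
  item=1
  item=2
  item=3
  item=4
  item=5
  item=6
  item=7
  r=[1, 3, 5, 7]

Final answer: [1, 3, 5, 7]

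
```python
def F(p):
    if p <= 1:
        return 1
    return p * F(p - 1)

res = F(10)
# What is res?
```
Call trace:
F(p=10)
  F(p=9)
    F(p=8)
      F(p=7)
        F(p=6)
          F(p=5)
            F(p=4)
              F(p=3)
                F(p=2)
                  F(p=1)
                  -> return 1
                -> return 2
              -> return 6
            -> return 24
          -> return 120
        -> return 720
      -> return 5040
    -> return 40320
  -> return 362880
-> return 3628800

Final answer: 3628800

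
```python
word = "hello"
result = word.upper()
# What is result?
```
Trace:
  word='hello'
  word='hello', result='HELLO'

Final answer: 'HELLO'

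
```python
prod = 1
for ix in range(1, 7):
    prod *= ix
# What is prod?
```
Trace:
  prod=1
  prod=1, ix=1
  prod=2, ix=2
  prod=6, ix=3
  prod=24, ix=4
  prod=120, ix=5
  prod=720, ix=6

Final answer: 720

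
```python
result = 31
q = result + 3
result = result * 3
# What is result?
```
Trace:
  result=31
  result=31, q=34
  result=93, q=34

Final answer: 93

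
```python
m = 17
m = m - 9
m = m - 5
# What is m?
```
Trace:
  m=17
  m=8
  m=3

Final answer: 3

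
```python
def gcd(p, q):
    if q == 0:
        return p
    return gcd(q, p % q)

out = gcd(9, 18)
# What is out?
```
Call trace:
gcd(p=9, q=18)
  gcd(p=18, q=9)
    gcd(p=9, q=0)
    -> return 9
  -> return 9
-> return 9

Final answer: 9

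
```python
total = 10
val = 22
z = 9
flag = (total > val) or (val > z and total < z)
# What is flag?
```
Trace:
  total=10
  total=10, val=22
  total=10, val=22, z=9
  total=10, val=22, z=9, flag=False

Final answer: False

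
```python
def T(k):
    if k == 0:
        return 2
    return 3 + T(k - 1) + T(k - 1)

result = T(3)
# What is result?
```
Call trace (a repeated sub-call is expanded the first time; later identical calls just restate its return value):
T(k=3)
  T(k=2)
    T(k=1)
      T(k=0)
      -> return 2
      T(k=0)
      -> return 2
    -> return 7
    T(k=1) -> return 7  (same call as traced above)
  -> return 17
  T(k=2) -> return 17  (same call as traced above)
-> return 37

Final answer: 37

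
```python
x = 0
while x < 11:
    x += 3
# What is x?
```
Trace:
  x=0
  x=3
  x=6
  x=9
  x=12

Final answer: 12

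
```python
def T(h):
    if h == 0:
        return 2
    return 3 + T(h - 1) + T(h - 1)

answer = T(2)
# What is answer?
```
Call trace (a repeated sub-call is expanded the first time; later identical calls just restate its return value):
T(h=2)
  T(h=1)
    T(h=0)
    -> return 2
    T(h=0)
    -> return 2
  -> return 7
  T(h=1) -> return 7  (same call as traced above)
-> return 17

Final answer: 17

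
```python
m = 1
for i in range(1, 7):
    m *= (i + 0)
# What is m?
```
Trace:
  m=1
  m=1, i=1
  m=2, i=2
  m=6, i=3
  m=24, i=4
  m=120, i=5
  m=720, i=6

Final answer: 720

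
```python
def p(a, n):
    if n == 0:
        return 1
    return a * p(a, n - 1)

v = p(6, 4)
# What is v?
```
Call trace:
p(a=6, n=4)
  p(a=6, n=3)
    p(a=6, n=2)
      p(a=6, n=1)
        p(a=6, n=0)
        -> return 1
      -> return 6
    -> return 36
  -> return 216
-> return 1296

Final answer: 1296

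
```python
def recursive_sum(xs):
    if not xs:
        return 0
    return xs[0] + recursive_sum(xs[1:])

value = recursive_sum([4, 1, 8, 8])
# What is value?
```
Call trace:
recursive_sum(xs=[4, 1, 8, 8])
  recursive_sum(xs=[1, 8, 8])
    recursive_sum(xs=[8, 8])
      recursive_sum(xs=[8])
        recursive_sum(xs=[])
        -> return 0
      -> return 8
    -> return 16
  -> return 17
-> return 21

Final answer: 21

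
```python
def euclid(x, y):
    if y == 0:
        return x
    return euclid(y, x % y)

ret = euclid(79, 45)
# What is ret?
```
Call trace:
euclid(x=79, y=45)
  euclid(x=45, y=34)
    euclid(x=34, y=11)
      euclid(x=11, y=1)
        euclid(x=1, y=0)
        -> return 1
      -> return 1
    -> return 1
  -> return 1
-> return 1

Final answer: 1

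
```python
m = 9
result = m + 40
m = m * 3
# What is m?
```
Trace:
  m=9
  m=9, result=49
  m=27, result=49

Final answer: 27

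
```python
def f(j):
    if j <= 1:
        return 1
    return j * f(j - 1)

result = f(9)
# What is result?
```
Call trace:
f(j=9)
  f(j=8)
    f(j=7)
      f(j=6)
        f(j=5)
          f(j=4)
            f(j=3)
              f(j=2)
                f(j=1)
                -> return 1
              -> return 2
            -> return 6
          -> return 24
        -> return 120
      -> return 720
    -> return 5040
  -> return 40320
-> return 362880

Final answer: 362880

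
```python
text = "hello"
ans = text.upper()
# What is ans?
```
Trace:
  text='hello'
  text='hello', ans='HELLO'

Final answer: 'HELLO'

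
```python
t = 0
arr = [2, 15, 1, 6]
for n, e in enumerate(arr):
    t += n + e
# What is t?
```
Trace:
  t=0
  t=2, n=0, e=2
  t=18, n=1, e=15
  t=21, n=2, e=1
  t=30, n=3, e=6

Final answer: 30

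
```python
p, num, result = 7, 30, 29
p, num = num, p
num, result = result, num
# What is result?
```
Trace:
  p=7, num=30, result=29
  p=30, num=7, result=29
  p=30, num=29, result=7

Final answer: 7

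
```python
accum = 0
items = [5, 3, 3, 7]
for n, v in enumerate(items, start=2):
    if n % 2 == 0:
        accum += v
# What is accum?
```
Trace:
  accum=0
  accum=5, n=2, v=5
  accum=5, n=3, v=3
  accum=8, n=4, v=3
  accum=8, n=5, v=7

Final answer: 8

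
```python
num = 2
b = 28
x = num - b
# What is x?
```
Trace:
  num=2
  num=2, b=28
  num=2, b=28, x=-26

Final answer: -26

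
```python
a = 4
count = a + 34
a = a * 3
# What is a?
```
Trace:
  a=4
  a=4, count=38
  a=12, count=38

Final answer: 12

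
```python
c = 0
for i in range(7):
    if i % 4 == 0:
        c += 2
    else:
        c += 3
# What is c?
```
Trace:
  c=0
  c=2, i=0
  c=5, i=1
  c=8, i=2
  c=11, i=3
  c=13, i=4
  c=16, i=5
  c=19, i=6

Final answer: 19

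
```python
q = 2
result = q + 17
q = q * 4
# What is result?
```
Trace:
  q=2
  q=2, result=19
  q=8, result=19

Final answer: 19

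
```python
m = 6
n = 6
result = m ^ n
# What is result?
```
Trace:
  m=6
  m=6, n=6
  m=6, n=6, result=0

Final answer: 0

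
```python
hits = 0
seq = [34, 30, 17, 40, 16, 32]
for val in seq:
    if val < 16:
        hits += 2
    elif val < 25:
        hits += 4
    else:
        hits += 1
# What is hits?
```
Trace:
  hits=0
  hits=1, val=34
  hits=2, val=30
  hits=6, val=17
  hits=7, val=40
  hits=11, val=16
  hits=12, val=32

Final answer: 12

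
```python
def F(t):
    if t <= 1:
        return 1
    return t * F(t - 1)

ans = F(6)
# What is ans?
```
Call trace:
F(t=6)
  F(t=5)
    F(t=4)
      F(t=3)
        F(t=2)
          F(t=1)
          -> return 1
        -> return 2
      -> return 6
    -> return 24
  -> return 120
-> return 720

Final answer: 720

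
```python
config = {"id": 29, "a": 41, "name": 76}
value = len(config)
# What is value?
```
Trace:
  config={'id': 29, 'a': 41, 'name': 76}
  config={'id': 29, 'a': 41, 'name': 76}, value=3

Final answer: 3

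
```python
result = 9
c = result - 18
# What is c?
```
Trace:
  result=9
  result=9, c=-9

Final answer: -9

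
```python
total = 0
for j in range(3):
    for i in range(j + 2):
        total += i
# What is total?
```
Trace:
  total=0
  total=0, j=0, i=0
  total=1, j=0, i=1
  total=1, j=1, i=0
  total=2, j=1, i=1
  total=4, j=1, i=2
  total=4, j=2, i=0
  total=5, j=2, i=1
  total=7, j=2, i=2
  total=10, j=2, i=3

Final answer: 10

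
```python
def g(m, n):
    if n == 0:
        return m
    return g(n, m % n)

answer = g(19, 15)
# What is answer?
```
Call trace:
g(m=19, n=15)
  g(m=15, n=4)
    g(m=4, n=3)
      g(m=3, n=1)
        g(m=1, n=0)
        -> return 1
      -> return 1
    -> return 1
  -> return 1
-> return 1

Final answer: 1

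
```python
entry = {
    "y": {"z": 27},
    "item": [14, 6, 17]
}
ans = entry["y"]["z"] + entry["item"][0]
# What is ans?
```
Trace:
  entry={'y': {'z': 27}, 'item': [14, 6, 17]}
  entry={'y': {'z': 27}, 'item': [14, 6, 17]}, ans=41

Final answer: 41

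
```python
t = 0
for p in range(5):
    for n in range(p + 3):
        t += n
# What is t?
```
Trace:
  t=0
  t=0, p=0, n=0
  t=1, p=0, n=1
  t=3, p=0, n=2
  t=3, p=1, n=0
  t=4, p=1, n=1
  t=6, p=1, n=2
  t=9, p=1, n=3
  t=9, p=2, n=0
  t=10, p=2, n=1
  t=12, p=2, n=2
  t=15, p=2, n=3
  t=19, p=2, n=4
  t=19, p=3, n=0
  t=20, p=3, n=1
  t=22, p=3, n=2
  t=25, p=3, n=3
  t=29, p=3, n=4
  t=34, p=3, n=5
  t=34, p=4, n=0
  t=35, p=4, n=1
  t=37, p=4, n=2
  t=40, p=4, n=3
  t=44, p=4, n=4
  t=49, p=4, n=5
  t=55, p=4, n=6

Final answer: 55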